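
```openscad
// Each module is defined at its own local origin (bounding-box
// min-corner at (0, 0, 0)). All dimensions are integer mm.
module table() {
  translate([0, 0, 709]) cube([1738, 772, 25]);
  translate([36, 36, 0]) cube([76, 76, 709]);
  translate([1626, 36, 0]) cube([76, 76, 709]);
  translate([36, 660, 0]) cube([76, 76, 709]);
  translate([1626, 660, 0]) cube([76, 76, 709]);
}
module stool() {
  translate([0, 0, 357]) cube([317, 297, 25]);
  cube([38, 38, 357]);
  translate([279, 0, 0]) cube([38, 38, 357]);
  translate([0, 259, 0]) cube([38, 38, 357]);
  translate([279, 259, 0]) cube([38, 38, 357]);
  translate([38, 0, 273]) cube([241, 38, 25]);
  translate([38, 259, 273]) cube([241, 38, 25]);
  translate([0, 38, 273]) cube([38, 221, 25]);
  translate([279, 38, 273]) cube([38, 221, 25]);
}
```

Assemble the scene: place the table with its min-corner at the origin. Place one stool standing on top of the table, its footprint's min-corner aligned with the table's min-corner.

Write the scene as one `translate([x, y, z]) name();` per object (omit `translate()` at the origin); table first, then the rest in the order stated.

table();
translate([0, 0, 734]) stool();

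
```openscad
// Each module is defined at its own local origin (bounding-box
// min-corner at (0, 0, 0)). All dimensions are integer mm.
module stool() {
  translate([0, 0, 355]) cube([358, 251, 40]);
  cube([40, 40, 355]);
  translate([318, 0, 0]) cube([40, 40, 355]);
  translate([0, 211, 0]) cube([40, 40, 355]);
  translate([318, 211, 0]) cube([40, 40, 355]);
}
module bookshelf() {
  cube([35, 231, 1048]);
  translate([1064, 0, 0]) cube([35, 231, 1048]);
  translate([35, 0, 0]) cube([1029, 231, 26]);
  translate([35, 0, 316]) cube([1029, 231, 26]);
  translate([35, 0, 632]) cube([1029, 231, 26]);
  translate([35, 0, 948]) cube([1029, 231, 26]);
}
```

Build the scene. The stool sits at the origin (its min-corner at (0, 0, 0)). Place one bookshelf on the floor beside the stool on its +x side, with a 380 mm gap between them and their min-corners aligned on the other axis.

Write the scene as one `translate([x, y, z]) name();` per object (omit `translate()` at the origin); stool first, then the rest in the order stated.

stool();
translate([738, 0, 0]) bookshelf();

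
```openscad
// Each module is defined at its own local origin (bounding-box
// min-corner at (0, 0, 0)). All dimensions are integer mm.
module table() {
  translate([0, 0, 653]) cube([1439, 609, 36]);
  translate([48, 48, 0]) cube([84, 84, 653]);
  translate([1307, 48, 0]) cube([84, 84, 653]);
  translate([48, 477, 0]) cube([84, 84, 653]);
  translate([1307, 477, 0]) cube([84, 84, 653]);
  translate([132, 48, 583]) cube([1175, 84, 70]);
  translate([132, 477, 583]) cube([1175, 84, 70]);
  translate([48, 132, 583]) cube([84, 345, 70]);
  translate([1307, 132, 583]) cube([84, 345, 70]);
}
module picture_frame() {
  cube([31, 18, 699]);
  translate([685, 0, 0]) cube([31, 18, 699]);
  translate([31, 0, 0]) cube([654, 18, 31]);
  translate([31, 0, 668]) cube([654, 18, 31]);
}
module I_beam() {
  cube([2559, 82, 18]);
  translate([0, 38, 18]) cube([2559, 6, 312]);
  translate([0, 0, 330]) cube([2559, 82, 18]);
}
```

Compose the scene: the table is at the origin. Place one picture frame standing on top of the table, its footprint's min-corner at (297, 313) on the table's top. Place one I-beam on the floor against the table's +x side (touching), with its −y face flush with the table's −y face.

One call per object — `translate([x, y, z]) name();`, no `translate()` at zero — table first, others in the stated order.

table();
translate([297, 313, 689]) picture_frame();
translate([1439, 0, 0]) I_beam();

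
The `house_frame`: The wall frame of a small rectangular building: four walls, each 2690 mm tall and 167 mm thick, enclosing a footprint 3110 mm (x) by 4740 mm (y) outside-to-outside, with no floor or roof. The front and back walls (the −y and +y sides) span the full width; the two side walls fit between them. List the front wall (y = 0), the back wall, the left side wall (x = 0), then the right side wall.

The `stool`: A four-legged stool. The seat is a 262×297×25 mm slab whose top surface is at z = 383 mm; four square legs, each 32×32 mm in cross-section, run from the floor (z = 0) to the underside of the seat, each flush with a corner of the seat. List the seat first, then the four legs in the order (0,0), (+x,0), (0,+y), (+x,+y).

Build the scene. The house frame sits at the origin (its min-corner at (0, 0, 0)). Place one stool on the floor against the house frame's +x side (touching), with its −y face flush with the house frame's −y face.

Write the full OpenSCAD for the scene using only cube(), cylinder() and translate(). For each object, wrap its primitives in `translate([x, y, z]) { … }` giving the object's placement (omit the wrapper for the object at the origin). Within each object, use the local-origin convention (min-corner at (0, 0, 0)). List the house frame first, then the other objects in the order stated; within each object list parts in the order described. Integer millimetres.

cube([3110, 167, 2690]);
translate([0, 4573, 0]) cube([3110, 167, 2690]);
translate([0, 167, 0]) cube([167, 4406, 2690]);
translate([2943, 167, 0]) cube([167, 4406, 2690]);
translate([3110, 0, 0]) {
  translate([0, 0, 358]) cube([262, 297, 25]);
  cube([32, 32, 358]);
  translate([230, 0, 0]) cube([32, 32, 358]);
  translate([0, 265, 0]) cube([32, 32, 358]);
  translate([230, 265, 0]) cube([32, 32, 358]);
}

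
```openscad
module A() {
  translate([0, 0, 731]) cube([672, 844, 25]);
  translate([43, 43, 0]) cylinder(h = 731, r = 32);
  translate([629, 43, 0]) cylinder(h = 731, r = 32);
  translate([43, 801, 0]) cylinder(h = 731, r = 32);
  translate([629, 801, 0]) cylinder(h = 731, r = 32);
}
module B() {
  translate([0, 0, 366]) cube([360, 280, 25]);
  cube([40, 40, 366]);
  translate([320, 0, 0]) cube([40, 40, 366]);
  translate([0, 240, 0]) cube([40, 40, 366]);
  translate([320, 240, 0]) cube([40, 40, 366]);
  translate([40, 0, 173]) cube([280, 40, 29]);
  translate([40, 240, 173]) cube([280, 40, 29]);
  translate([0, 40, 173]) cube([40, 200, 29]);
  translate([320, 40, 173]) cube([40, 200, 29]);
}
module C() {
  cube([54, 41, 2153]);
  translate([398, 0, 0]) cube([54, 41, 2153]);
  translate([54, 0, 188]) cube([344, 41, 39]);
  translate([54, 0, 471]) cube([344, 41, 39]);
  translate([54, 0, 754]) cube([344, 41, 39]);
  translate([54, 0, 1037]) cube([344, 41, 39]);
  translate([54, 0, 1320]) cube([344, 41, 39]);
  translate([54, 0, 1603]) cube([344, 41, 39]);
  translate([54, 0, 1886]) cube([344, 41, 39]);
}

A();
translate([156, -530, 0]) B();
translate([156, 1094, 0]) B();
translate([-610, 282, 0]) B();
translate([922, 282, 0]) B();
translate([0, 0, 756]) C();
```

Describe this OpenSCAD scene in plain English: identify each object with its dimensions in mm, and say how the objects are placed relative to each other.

A is a table: top 672 mm (x) × 844 mm (y), 25 mm thick, upper face at z = 756 mm, on four round legs of 64 mm diameter, each leg's bounding box inset 11 mm from the nearest pair of top edges, running from z = 0 to the bottom of the top.

B is a four-legged stool. The seat is a 360×280×25 mm slab whose top surface is at z = 391 mm; four square legs, each 40×40 mm in cross-section, run from the floor (z = 0) to the underside of the seat, each flush with a corner of the seat. Four stretchers, 40 mm wide and 29 mm tall, connect adjacent legs with their undersides at z = 173 mm, each running between the inner faces of the legs it joins and aligned with the legs' outer faces on the other axis.

C is a wooden ladder with two side rails of 54×41 mm section and 2153 mm height, set 452 mm apart overall. Between them run 7 rectangular rungs (41 mm deep, 39 mm thick), front faces flush with the rails' −y face. The bottom of the first rung is 188 mm above the floor and each subsequent rung is 283 mm higher than the one below.

Four stools sit around the table at the −y, +y, −x, +x sides. The ladder is on top of the table.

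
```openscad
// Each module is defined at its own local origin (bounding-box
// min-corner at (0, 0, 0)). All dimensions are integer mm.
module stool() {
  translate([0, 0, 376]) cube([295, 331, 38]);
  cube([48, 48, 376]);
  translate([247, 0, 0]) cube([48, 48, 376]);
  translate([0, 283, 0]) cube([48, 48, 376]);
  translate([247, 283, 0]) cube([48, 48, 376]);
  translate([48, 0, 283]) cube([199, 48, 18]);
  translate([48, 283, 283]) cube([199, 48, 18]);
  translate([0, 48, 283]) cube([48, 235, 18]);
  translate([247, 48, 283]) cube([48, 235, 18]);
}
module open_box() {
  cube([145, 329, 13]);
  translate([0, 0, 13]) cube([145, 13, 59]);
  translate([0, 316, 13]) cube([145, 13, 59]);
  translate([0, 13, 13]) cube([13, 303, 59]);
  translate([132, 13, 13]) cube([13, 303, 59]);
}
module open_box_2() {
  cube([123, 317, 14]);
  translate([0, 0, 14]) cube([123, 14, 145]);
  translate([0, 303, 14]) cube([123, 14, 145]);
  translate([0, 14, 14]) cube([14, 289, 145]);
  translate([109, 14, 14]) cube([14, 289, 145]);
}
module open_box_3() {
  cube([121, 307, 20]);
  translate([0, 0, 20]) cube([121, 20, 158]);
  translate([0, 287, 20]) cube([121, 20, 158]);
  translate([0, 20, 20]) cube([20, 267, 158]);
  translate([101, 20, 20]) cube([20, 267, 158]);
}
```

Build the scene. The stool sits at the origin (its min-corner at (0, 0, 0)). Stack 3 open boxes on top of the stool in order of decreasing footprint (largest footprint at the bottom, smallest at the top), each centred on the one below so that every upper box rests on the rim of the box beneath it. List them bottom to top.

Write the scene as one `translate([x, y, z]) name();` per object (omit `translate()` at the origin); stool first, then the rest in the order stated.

stool();
translate([75, 1, 414]) open_box();
translate([86, 7, 486]) open_box_2();
translate([87, 12, 645]) open_box_3();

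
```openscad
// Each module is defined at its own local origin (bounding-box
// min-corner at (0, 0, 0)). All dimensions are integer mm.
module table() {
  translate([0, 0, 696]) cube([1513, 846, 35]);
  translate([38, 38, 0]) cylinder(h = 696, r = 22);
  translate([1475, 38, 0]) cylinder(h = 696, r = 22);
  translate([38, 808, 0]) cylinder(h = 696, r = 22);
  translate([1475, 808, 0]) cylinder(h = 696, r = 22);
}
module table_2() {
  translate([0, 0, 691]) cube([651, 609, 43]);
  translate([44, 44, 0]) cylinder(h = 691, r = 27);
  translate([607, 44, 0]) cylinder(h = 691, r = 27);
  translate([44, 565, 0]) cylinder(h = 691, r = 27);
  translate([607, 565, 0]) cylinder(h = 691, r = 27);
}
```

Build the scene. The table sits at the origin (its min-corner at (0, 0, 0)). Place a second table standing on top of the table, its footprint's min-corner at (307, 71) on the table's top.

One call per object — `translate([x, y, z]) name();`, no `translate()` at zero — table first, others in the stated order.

table();
translate([307, 71, 731]) table_2();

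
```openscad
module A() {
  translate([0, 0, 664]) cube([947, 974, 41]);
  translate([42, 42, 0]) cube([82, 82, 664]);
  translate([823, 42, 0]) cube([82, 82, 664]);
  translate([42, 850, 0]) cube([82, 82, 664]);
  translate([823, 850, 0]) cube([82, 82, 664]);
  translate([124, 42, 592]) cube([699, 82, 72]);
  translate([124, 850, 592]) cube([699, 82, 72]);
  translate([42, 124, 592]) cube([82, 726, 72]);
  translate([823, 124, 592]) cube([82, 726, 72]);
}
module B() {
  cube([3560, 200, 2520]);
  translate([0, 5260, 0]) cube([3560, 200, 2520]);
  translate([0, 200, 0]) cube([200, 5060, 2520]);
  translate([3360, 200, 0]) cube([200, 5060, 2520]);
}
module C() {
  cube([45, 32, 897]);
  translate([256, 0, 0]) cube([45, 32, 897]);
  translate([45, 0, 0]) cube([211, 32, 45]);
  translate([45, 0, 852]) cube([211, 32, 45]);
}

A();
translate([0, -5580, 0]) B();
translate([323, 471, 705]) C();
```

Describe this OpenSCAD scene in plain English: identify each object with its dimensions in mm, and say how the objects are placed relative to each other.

A is a table: top 947 mm (x) × 974 mm (y), 41 mm thick, upper face at z = 705 mm, on four 82×82 mm square legs, each inset 42 mm from the nearest pair of top edges, running from z = 0 to the bottom of the top. Four apron rails, 82 mm thick and 72 mm tall, run between adjacent legs with their top edges flush with the underside of the top and their outer faces flush with the legs' outer faces.

B is a box-shaped house frame (walls only): outside footprint 3560×5460 mm, wall height 2520 mm, wall thickness 200 mm. The two y-facing walls run the full x-width; the two x-facing walls fit between the inner faces of the y-facing walls.

C is a picture frame with a 211×807 mm rectangular opening (x by z) and a uniform 45 mm border on every side. Frame depth is 32 mm along y. It is built from two vertical stiles running the full outside height and two horizontal rails spanning the gap between the stiles.

The house frame is on the floor beside the table on its −y side. The picture frame is on top of the table, centred.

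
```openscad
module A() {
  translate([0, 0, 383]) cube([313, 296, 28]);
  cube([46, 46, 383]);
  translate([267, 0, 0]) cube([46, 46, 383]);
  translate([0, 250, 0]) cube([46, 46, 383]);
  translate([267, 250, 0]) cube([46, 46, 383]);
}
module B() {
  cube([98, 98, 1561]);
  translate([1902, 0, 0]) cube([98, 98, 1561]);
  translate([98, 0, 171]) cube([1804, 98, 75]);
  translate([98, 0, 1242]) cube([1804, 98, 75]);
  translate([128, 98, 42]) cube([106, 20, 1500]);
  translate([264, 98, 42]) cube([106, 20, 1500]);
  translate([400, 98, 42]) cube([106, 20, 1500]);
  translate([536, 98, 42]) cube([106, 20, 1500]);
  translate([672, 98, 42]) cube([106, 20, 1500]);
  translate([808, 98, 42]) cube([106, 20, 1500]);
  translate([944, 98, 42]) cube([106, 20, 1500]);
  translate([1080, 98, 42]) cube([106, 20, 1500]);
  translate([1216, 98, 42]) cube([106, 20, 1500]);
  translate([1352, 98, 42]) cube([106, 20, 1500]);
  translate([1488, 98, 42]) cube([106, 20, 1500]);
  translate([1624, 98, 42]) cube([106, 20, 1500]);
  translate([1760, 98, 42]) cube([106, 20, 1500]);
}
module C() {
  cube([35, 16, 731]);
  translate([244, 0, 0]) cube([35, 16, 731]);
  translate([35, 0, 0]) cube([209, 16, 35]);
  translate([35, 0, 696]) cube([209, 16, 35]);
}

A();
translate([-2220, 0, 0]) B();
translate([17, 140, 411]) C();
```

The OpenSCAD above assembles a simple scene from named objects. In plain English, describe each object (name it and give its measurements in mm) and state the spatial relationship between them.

A is a four-legged stool. The seat is 313×296 mm, 28 mm thick, top at z = 411 mm. It stands on four square legs, each 46×46 mm in cross-section, from z = 0 to the seat underside, each flush with a corner of the seat.

B is a fence section. Two 98×98 mm posts, 1561 mm tall, stand on the floor with a clear span of 1804 mm between their inner faces. Two horizontal rails of 98×75 mm section span the gap between the posts with their undersides at z = 171 mm and z = 1242 mm, flush with the posts' −y face. 13 pickets, each 106 mm wide, 20 mm thick and 1500 mm tall, are fixed to the +y face of the rails with their bottoms at z = 42 mm, evenly spaced across the span with equal gaps (rounded down to the nearest mm) at the −x end and between each pair — any rounding remainder accumulates at the +x end.

C is a rectangular picture frame lying in the x–z plane (depth along y). The opening is 209 mm wide (x) by 661 mm tall (z), surrounded by a border 35 mm wide on all four sides. The frame is 16 mm deep and is made of two full-height vertical stiles with two horizontal rails fitted between them.

The fence section is on the floor beside the stool on its −x side. The picture frame is on top of the stool, centred.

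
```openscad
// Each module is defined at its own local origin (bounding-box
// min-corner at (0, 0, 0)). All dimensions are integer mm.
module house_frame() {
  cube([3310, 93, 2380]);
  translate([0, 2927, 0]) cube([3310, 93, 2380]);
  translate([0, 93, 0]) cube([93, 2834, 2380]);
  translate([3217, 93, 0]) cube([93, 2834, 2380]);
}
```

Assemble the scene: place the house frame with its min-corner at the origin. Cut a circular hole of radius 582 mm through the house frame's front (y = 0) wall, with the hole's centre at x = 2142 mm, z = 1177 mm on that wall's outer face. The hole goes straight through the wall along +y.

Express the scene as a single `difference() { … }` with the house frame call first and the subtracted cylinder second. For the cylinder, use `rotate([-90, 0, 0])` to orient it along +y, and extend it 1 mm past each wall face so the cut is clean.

difference() {
  house_frame();
  translate([2142, -1, 1177]) rotate([-90, 0, 0]) cylinder(h = 95, r = 582);
}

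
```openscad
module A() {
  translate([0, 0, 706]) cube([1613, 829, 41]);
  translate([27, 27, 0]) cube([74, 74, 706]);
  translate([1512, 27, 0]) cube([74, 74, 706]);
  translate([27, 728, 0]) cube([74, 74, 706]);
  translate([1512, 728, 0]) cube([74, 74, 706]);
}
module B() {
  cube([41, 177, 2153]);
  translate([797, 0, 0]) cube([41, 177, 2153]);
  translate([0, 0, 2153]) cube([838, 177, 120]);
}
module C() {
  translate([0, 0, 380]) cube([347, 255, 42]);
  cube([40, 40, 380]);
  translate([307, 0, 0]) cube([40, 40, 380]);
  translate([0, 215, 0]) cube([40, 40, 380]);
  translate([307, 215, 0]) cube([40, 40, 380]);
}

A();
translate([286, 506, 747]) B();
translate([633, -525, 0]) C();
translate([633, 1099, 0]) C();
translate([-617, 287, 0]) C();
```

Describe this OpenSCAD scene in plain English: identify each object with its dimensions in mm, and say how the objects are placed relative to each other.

A is a table: top 1613 mm (x) × 829 mm (y), 41 mm thick, upper face at z = 747 mm, on four 74×74 mm square legs, each inset 27 mm from the nearest pair of top edges, running from z = 0 to the bottom of the top.

B is a rectangular door frame: two vertical jambs of 41×177 mm section, 2153 mm tall, with a clear opening 756 mm wide between their inner faces. A header 120 mm tall and 177 mm deep lies on top of the jambs and spans the full outside width.

C is a four-legged stool. The seat is a 347×255×42 mm slab whose top surface is at z = 422 mm; four square legs, each 40×40 mm in cross-section, run from the floor (z = 0) to the underside of the seat, each flush with a corner of the seat.

The door frame is on top of the table. Three stools sit around the table at the −y, +y, −x sides.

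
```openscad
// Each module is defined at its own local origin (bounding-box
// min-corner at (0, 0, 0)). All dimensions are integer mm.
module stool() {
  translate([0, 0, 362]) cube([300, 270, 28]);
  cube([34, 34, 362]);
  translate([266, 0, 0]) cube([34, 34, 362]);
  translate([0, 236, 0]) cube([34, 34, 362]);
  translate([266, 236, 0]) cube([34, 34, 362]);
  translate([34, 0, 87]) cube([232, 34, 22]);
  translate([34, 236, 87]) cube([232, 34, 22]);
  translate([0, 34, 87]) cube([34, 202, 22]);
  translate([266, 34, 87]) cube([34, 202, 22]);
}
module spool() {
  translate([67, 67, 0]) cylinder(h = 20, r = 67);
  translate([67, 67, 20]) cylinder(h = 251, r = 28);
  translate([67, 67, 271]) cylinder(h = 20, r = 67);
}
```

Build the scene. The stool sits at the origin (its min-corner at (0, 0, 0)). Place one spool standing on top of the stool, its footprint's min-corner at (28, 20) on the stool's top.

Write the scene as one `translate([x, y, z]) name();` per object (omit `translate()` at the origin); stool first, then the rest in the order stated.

stool();
translate([28, 20, 390]) spool();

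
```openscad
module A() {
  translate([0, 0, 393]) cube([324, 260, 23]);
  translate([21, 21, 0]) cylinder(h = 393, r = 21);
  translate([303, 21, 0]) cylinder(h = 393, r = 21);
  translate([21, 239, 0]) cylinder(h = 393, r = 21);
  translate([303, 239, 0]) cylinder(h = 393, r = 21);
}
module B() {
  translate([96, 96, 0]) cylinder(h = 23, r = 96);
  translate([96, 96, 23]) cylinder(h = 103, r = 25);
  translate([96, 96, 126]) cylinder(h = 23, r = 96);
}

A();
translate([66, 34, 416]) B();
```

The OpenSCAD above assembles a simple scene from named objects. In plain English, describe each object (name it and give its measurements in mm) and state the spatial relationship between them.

A is a four-legged stool. The seat is a 324×260×23 mm slab whose top surface is at z = 416 mm; four round legs, each 42 mm in diameter, run from the floor (z = 0) to the underside of the seat, each leg's axis is inset half a diameter from the nearest pair of seat edges (so the leg's bounding box is flush with the corner).

B is a spool: two coaxial disc flanges of radius 96 mm and thickness 23 mm, joined by a core cylinder of radius 25 mm and height 103 mm. The lower flange rests on z = 0 and the three cylinders share a vertical axis.

The spool is on top of the stool, centred.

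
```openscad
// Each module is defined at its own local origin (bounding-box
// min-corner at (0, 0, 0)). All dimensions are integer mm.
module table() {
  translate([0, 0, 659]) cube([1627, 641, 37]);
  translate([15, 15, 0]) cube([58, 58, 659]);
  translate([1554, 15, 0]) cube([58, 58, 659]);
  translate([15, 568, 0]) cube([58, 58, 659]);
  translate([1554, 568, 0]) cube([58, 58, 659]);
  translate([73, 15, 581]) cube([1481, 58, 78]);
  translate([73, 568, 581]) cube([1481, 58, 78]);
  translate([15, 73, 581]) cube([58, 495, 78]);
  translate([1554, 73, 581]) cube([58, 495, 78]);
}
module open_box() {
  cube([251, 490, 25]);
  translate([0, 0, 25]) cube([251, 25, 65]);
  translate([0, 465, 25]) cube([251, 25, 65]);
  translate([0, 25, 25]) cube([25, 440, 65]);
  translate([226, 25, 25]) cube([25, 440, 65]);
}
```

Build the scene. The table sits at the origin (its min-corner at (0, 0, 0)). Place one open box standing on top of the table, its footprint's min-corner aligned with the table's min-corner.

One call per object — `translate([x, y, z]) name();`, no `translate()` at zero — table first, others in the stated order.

table();
translate([0, 0, 696]) open_box();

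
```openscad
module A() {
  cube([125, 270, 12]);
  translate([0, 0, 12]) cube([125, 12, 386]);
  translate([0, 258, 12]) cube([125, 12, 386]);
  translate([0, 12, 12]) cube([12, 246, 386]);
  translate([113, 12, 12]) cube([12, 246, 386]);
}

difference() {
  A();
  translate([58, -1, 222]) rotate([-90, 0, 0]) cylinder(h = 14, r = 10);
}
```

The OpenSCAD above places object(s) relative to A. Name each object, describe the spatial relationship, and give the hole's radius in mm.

A is an open box. The open box has a circular hole through its front wall. The hole's radius is 10 mm.

The subtracted cylinder has r = 10 mm.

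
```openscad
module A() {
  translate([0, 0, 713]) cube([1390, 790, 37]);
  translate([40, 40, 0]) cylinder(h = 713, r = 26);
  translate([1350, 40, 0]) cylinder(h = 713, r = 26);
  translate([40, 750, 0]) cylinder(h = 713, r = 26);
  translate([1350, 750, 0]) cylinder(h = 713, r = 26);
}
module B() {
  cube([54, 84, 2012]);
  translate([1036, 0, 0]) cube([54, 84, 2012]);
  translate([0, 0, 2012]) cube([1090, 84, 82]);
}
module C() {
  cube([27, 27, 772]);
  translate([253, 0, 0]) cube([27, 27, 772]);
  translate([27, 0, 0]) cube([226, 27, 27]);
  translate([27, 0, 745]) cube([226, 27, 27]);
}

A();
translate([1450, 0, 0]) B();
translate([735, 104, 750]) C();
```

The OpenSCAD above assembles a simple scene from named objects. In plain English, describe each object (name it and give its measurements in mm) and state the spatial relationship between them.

A is a rectangular dining table. The top is 1390×790×37 mm with its upper surface at z = 750 mm. It stands on four round legs of 52 mm diameter, each leg's bounding box inset 14 mm from the nearest pair of top edges, running from the floor to the underside of the top.

B is a rectangular door frame: two vertical jambs of 54×84 mm section, 2012 mm tall, with a clear opening 982 mm wide between their inner faces. A header 82 mm tall and 84 mm deep lies on top of the jambs and spans the full outside width.

C is a rectangular picture frame lying in the x–z plane (depth along y). The opening is 226 mm wide (x) by 718 mm tall (z), surrounded by a border 27 mm wide on all four sides. The frame is 27 mm deep and is made of two full-height vertical stiles with two horizontal rails fitted between them.

The door frame is on the floor beside the table on its +x side. The picture frame is on top of the table.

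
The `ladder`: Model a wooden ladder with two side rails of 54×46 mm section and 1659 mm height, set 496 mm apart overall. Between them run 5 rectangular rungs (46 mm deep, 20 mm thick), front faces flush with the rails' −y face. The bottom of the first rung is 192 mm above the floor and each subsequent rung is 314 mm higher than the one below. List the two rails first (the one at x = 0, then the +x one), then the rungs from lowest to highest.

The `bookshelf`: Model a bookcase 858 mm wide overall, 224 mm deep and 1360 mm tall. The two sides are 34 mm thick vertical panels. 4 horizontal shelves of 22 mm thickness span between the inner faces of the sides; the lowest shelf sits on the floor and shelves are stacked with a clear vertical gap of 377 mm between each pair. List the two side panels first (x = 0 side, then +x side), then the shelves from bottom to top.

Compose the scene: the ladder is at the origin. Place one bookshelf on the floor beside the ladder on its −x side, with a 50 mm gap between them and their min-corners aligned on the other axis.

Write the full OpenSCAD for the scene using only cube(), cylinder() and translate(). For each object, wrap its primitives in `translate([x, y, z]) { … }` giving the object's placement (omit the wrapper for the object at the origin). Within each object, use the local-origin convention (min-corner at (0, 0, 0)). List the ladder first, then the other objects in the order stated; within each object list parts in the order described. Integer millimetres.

cube([54, 46, 1659]);
translate([442, 0, 0]) cube([54, 46, 1659]);
translate([54, 0, 192]) cube([388, 46, 20]);
translate([54, 0, 506]) cube([388, 46, 20]);
translate([54, 0, 820]) cube([388, 46, 20]);
translate([54, 0, 1134]) cube([388, 46, 20]);
translate([54, 0, 1448]) cube([388, 46, 20]);
translate([-908, 0, 0]) {
  cube([34, 224, 1360]);
  translate([824, 0, 0]) cube([34, 224, 1360]);
  translate([34, 0, 0]) cube([790, 224, 22]);
  translate([34, 0, 399]) cube([790, 224, 22]);
  translate([34, 0, 798]) cube([790, 224, 22]);
  translate([34, 0, 1197]) cube([790, 224, 22]);
}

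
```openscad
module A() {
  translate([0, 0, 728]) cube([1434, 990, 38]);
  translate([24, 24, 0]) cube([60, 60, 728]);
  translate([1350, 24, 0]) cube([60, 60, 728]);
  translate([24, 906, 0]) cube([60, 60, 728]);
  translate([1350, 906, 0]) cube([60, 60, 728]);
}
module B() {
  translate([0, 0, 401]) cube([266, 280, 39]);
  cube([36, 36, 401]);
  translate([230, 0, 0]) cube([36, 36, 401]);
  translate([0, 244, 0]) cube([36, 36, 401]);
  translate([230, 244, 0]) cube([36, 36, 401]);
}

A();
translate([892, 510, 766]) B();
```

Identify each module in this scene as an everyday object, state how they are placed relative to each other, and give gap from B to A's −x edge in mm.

The stool's min-x is at 892; the table's min-x is 0; gap = 892 mm.

A is a table. B is a stool. The stool is on top of the table. The gap from the stool to the table's −x edge is 892 mm.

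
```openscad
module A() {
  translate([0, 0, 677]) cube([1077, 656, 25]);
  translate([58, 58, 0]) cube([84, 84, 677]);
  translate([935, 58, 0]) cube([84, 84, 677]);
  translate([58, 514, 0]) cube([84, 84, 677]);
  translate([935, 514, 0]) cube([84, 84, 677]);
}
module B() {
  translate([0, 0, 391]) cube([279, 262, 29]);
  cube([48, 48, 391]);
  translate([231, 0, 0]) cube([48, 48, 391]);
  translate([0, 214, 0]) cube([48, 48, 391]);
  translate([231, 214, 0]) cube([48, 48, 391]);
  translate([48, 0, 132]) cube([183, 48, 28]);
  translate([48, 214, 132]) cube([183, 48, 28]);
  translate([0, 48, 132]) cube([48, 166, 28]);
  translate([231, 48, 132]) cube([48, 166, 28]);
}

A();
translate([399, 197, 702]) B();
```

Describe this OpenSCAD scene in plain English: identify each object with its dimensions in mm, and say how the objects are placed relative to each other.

A is a table with a 1077×656 mm rectangular top, 25 mm thick, top surface at z = 702 mm, supported by four 84×84 mm square legs, each inset 58 mm from the nearest pair of top edges, running from the floor.

B is a four-legged stool. The seat is a 279×262×29 mm slab whose top surface is at z = 420 mm; four square legs, each 48×48 mm in cross-section, run from the floor (z = 0) to the underside of the seat, each flush with a corner of the seat. Four stretchers, 48 mm wide and 28 mm tall, connect adjacent legs with their undersides at z = 132 mm, each running between the inner faces of the legs it joins and aligned with the legs' outer faces on the other axis.

The stool is on top of the table, centred.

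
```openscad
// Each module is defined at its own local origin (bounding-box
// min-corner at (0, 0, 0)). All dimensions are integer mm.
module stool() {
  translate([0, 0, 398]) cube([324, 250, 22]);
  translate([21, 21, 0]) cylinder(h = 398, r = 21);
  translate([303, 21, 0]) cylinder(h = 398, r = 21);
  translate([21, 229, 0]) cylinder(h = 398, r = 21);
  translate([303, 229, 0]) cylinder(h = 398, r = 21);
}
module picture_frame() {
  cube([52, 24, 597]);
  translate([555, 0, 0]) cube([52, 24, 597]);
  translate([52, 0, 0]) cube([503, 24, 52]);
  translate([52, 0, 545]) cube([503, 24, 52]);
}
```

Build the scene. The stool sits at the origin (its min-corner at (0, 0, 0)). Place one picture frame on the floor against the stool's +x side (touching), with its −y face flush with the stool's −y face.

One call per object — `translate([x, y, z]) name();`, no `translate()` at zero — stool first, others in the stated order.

stool();
translate([324, 0, 0]) picture_frame();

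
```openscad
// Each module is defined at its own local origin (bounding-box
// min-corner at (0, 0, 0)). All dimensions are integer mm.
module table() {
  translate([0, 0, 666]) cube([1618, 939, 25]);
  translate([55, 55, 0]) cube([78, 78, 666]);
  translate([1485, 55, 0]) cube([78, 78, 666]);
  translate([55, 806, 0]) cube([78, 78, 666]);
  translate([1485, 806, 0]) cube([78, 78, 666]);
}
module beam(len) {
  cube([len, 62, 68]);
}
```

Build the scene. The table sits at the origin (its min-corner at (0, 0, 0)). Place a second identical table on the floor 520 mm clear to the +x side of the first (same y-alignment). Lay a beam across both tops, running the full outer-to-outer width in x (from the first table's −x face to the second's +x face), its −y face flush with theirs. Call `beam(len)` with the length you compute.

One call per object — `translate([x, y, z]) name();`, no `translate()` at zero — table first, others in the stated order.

table();
translate([2138, 0, 0]) table();
translate([0, 0, 691]) beam(3756);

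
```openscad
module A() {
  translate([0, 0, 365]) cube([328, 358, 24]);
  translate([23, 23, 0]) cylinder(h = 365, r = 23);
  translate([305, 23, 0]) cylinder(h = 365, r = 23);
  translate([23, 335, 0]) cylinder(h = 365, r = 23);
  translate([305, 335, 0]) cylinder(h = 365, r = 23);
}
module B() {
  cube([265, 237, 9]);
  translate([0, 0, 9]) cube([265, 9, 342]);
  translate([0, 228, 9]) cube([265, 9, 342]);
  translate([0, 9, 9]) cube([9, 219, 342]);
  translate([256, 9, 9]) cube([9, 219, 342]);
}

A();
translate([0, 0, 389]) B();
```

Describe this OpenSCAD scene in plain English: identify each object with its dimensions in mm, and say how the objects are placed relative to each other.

A is a four-legged stool. The seat is a 328×358×24 mm slab whose top surface is at z = 389 mm; four round legs, each 46 mm in diameter, run from the floor (z = 0) to the underside of the seat, each leg's axis is inset half a diameter from the nearest pair of seat edges (so the leg's bounding box is flush with the corner).

B is an open-topped rectangular box: outside dimensions 265×237×351 mm, with a uniform wall and base thickness of 9 mm. The base is a full 265×237 slab on the floor; four walls sit on top of the base. The front and back walls (the −y and +y sides) span the full width; the two side walls fit between them.

The open box is on top of the stool.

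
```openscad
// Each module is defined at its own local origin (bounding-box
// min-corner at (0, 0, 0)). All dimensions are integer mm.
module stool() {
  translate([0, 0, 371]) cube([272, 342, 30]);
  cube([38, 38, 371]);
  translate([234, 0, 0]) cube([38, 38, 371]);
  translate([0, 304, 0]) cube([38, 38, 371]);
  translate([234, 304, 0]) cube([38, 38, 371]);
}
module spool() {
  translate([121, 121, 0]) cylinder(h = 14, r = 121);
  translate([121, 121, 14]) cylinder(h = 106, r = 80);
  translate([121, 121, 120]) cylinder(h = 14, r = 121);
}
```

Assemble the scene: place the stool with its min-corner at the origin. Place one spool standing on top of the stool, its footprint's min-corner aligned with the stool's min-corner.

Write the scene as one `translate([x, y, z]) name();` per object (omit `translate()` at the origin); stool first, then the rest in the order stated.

stool();
translate([0, 0, 401]) spool();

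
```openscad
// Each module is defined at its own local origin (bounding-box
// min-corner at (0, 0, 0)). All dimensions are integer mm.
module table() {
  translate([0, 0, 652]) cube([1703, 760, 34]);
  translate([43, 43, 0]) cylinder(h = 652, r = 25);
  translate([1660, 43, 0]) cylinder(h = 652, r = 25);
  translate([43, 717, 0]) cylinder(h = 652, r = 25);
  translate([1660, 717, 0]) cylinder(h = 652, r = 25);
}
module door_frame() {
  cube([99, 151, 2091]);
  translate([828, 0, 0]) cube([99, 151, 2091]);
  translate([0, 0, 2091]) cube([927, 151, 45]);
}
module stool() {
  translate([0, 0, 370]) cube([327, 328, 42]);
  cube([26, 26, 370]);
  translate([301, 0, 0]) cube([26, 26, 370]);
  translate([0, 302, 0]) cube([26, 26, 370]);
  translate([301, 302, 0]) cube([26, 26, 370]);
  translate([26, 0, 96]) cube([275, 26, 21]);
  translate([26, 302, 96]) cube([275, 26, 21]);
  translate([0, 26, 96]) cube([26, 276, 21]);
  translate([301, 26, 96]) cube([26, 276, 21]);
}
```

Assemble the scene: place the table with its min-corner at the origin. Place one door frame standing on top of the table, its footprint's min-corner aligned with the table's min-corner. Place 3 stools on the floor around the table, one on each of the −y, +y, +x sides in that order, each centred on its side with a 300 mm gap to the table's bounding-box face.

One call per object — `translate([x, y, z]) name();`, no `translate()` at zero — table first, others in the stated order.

table();
translate([0, 0, 686]) door_frame();
translate([688, -628, 0]) stool();
translate([688, 1060, 0]) stool();
translate([2003, 216, 0]) stool();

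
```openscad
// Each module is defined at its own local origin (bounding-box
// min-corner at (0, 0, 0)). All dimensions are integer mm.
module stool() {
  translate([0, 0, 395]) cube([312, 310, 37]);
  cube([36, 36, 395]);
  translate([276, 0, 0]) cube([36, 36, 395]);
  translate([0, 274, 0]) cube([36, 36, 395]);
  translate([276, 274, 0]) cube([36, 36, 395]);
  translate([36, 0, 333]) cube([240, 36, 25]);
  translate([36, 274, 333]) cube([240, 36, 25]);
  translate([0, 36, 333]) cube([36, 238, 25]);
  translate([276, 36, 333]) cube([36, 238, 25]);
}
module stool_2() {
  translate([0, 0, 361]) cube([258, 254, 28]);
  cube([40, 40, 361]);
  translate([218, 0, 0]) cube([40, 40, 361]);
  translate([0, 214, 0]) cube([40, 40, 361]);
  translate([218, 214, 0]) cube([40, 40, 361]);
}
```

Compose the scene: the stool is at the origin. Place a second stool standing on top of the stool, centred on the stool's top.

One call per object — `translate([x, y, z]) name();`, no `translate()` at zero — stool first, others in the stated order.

stool();
translate([27, 28, 432]) stool_2();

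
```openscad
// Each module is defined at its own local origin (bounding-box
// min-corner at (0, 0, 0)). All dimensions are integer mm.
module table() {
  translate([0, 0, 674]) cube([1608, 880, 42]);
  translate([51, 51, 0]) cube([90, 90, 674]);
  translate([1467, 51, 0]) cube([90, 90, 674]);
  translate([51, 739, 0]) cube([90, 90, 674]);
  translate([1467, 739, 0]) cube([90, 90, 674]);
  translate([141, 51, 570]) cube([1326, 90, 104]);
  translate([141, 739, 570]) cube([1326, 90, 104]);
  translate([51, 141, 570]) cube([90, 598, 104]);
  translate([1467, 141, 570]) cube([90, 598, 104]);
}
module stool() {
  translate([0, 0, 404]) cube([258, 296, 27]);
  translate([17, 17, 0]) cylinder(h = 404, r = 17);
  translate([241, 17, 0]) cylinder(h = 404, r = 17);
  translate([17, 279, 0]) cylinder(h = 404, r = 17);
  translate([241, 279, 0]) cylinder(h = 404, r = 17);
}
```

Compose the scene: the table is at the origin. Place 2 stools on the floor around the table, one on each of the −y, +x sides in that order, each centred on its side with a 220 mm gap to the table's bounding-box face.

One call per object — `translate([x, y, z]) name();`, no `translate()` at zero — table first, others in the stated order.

table();
translate([675, -516, 0]) stool();
translate([1828, 292, 0]) stool();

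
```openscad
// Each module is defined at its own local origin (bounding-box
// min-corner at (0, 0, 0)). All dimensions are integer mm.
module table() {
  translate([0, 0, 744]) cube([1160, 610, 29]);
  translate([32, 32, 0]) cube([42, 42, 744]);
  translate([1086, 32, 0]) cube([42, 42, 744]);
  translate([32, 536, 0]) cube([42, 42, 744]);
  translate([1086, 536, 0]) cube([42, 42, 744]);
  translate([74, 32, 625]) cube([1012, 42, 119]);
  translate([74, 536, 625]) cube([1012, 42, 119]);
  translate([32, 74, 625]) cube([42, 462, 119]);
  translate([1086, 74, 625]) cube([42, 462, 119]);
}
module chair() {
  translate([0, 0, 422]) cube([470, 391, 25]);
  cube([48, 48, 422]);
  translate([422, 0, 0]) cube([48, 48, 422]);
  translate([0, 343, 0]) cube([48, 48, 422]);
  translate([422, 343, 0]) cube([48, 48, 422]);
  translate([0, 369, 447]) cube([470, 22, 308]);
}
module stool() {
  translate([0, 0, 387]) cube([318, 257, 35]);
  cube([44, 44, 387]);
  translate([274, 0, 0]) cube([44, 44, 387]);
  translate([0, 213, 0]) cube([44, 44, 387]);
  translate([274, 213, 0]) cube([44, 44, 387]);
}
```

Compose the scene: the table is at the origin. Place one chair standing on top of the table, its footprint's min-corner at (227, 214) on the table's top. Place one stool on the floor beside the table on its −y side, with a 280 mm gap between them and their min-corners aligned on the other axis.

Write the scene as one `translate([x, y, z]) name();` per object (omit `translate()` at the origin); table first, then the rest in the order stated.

table();
translate([227, 214, 773]) chair();
translate([0, -537, 0]) stool();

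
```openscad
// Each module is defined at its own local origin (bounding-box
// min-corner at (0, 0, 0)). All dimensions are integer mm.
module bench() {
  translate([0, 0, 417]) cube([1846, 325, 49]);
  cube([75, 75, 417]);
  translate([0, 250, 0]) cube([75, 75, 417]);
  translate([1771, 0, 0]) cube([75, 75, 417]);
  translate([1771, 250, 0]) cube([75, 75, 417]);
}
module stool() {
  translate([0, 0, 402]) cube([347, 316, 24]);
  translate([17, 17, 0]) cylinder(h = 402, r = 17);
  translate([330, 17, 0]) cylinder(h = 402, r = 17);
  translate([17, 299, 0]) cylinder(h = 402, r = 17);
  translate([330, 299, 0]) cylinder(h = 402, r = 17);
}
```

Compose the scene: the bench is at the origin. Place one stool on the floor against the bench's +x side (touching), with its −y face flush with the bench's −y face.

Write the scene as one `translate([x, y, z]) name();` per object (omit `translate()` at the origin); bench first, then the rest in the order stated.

bench();
translate([1846, 0, 0]) stool();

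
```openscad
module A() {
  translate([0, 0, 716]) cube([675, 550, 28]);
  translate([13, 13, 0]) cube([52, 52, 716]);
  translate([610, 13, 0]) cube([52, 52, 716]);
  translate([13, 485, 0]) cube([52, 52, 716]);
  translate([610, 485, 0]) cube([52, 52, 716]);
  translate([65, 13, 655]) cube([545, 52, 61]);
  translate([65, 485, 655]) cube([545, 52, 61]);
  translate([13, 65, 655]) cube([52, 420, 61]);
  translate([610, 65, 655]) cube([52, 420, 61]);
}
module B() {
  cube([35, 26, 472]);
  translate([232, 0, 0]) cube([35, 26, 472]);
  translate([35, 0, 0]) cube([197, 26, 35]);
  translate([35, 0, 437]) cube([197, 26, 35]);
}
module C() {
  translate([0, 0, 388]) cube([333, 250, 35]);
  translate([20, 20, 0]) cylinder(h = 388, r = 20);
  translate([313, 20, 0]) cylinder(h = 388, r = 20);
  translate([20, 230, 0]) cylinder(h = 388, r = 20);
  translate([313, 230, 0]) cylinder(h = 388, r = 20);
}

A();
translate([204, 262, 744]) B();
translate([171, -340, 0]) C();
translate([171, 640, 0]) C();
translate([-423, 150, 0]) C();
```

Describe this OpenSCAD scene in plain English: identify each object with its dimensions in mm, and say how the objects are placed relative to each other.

A is a table with a 675×550 mm rectangular top, 28 mm thick, top surface at z = 744 mm, supported by four 52×52 mm square legs, each inset 13 mm from the nearest pair of top edges, running from the floor. Four apron rails, 52 mm thick and 61 mm tall, run between adjacent legs with their top edges flush with the underside of the top and their outer faces flush with the legs' outer faces.

B is a rectangular picture frame lying in the x–z plane (depth along y). The opening is 197 mm wide (x) by 402 mm tall (z), surrounded by a border 35 mm wide on all four sides. The frame is 26 mm deep and is made of two full-height vertical stiles with two horizontal rails fitted between them.

C is a four-legged stool. The seat is 333×250 mm, 35 mm thick, top at z = 423 mm. It stands on four round legs, each 40 mm in diameter, from z = 0 to the seat underside, each leg's axis is inset half a diameter from the nearest pair of seat edges (so the leg's bounding box is flush with the corner).

The picture frame is on top of the table, centred. Three stools sit around the table at the −y, +y, −x sides.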